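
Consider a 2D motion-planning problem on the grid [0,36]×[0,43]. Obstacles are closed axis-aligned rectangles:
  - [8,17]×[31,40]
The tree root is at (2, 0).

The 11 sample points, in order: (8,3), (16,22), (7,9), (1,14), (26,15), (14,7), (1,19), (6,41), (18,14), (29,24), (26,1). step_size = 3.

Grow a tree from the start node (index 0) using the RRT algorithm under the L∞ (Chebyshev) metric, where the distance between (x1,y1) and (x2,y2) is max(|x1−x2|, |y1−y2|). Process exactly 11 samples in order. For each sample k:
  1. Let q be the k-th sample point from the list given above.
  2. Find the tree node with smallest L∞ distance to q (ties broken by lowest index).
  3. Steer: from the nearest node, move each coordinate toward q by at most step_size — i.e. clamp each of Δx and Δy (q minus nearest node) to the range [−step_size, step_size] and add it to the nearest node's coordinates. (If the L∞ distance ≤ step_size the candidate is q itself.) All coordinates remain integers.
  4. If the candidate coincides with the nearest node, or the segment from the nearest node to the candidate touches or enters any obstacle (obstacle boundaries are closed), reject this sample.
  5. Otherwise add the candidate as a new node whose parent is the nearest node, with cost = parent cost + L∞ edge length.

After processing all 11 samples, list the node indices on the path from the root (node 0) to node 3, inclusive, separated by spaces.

1. q=(8,3) nearest=0 d=6 new=(5,3) → add node 1 parent=0 cost=3
2. q=(16,22) nearest=1 d=19 new=(8,6) → add node 2 parent=1 cost=6
3. q=(7,9) nearest=2 d=3 new=(7,9) → add node 3 parent=2 cost=9
4. q=(1,14) nearest=3 d=6 new=(4,12) → add node 4 parent=3 cost=12
5. q=(26,15) nearest=2 d=18 new=(11,9) → add node 5 parent=2 cost=9
6. q=(14,7) nearest=5 d=3 new=(14,7) → add node 6 parent=5 cost=12
7. q=(1,19) nearest=4 d=7 new=(1,15) → add node 7 parent=4 cost=15
8. q=(6,41) nearest=7 d=26 new=(4,18) → add node 8 parent=7 cost=18
9. q=(18,14) nearest=5 d=7 new=(14,12) → add node 9 parent=5 cost=12
10. q=(29,24) nearest=9 d=15 new=(17,15) → add node 10 parent=9 cost=15
11. q=(26,1) nearest=6 d=12 new=(17,4) → add node 11 parent=6 cost=15

Path: 0 1 2 3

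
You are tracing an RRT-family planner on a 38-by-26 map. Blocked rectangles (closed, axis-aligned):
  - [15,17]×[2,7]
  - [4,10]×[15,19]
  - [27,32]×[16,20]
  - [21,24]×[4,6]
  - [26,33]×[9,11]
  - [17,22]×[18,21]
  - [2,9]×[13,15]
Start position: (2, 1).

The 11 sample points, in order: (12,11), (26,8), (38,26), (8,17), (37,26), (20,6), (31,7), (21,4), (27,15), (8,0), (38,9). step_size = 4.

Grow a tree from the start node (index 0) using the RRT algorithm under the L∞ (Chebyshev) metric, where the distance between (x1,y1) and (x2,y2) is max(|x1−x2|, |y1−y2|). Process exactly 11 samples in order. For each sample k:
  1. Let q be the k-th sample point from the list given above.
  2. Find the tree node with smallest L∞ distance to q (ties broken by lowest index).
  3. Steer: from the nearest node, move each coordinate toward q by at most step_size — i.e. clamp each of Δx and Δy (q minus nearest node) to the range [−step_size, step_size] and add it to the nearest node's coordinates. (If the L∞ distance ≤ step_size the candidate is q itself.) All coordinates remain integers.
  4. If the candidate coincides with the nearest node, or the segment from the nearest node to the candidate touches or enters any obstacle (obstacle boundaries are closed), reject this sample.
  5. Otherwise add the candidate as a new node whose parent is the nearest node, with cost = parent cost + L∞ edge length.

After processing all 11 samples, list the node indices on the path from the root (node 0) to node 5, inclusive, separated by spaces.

1. q=(12,11) nearest=0 d=10 new=(6,5) → add node 1 parent=0 cost=4
2. q=(26,8) nearest=1 d=20 new=(10,8) → add node 2 parent=1 cost=8
3. q=(38,26) nearest=2 d=28 new=(14,12) → add node 3 parent=2 cost=12
4. q=(8,17) nearest=3 d=6 new=(10,16) → blocked by [4,10]×[15,19], reject
5. q=(37,26) nearest=3 d=23 new=(18,16) → add node 4 parent=3 cost=16
6. q=(20,6) nearest=3 d=6 new=(18,8) → add node 5 parent=3 cost=16
7. q=(31,7) nearest=4 d=13 new=(22,12) → add node 6 parent=4 cost=20
8. q=(21,4) nearest=5 d=4 new=(21,4) → blocked by [21,24]×[4,6], reject
9. q=(27,15) nearest=6 d=5 new=(26,15) → add node 7 parent=6 cost=24
10. q=(8,0) nearest=1 d=5 new=(8,1) → add node 8 parent=1 cost=8
11. q=(38,9) nearest=7 d=12 new=(30,11) → blocked by [26,33]×[9,11], reject

Path: 0 1 2 3 5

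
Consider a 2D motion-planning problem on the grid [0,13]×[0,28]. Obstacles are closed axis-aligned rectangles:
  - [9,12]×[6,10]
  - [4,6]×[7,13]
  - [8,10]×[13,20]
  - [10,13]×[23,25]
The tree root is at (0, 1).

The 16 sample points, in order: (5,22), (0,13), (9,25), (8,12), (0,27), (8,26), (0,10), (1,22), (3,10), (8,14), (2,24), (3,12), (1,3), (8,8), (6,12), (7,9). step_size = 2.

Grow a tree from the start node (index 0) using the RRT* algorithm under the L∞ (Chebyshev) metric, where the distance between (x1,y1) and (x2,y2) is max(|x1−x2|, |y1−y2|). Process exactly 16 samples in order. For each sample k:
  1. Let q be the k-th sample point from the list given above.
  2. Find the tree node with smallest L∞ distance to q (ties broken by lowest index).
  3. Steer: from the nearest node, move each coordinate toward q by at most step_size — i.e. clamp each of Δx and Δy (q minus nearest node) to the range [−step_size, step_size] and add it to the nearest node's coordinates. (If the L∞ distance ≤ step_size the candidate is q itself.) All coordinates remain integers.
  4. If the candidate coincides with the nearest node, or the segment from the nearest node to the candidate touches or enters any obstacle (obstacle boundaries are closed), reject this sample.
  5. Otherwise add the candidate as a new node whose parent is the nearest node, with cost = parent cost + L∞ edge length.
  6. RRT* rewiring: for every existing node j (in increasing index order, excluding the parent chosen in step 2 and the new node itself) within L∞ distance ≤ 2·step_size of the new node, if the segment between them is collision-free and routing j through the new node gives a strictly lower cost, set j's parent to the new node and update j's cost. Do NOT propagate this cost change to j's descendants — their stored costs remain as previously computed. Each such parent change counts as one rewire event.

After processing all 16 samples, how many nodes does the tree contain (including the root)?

1. q=(5,22) nearest=0 d=21 new=(2,3) → add node 1 parent=0 cost=2
2. q=(0,13) nearest=1 d=10 new=(0,5) → add node 2 parent=1 cost=4
3. q=(9,25) nearest=2 d=20 new=(2,7) → add node 3 parent=2 cost=6
4. q=(8,12) nearest=3 d=6 new=(4,9) → blocked by [4,6]×[7,13], reject
5. q=(0,27) nearest=3 d=20 new=(0,9) → add node 4 parent=3 cost=8
6. q=(8,26) nearest=4 d=17 new=(2,11) → add node 5 parent=4 cost=10
7. q=(0,10) nearest=4 d=1 new=(0,10) → add node 6 parent=4 cost=9
8. q=(1,22) nearest=5 d=11 new=(1,13) → add node 7 parent=5 cost=12
9. q=(3,10) nearest=5 d=1 new=(3,10) → add node 8 parent=5 cost=11
10. q=(8,14) nearest=8 d=5 new=(5,12) → blocked by [4,6]×[7,13], reject
11. q=(2,24) nearest=7 d=11 new=(2,15) → add node 9 parent=7 cost=14
12. q=(3,12) nearest=5 d=1 new=(3,12) → add node 10 parent=5 cost=11
13. q=(1,3) nearest=1 d=1 new=(1,3) → add node 11 parent=1 cost=3
14. q=(8,8) nearest=8 d=5 new=(5,8) → blocked by [4,6]×[7,13], reject
15. q=(6,12) nearest=8 d=3 new=(5,12) → blocked by [4,6]×[7,13], reject
16. q=(7,9) nearest=8 d=4 new=(5,9) → blocked by [4,6]×[7,13], reject

Node count: 12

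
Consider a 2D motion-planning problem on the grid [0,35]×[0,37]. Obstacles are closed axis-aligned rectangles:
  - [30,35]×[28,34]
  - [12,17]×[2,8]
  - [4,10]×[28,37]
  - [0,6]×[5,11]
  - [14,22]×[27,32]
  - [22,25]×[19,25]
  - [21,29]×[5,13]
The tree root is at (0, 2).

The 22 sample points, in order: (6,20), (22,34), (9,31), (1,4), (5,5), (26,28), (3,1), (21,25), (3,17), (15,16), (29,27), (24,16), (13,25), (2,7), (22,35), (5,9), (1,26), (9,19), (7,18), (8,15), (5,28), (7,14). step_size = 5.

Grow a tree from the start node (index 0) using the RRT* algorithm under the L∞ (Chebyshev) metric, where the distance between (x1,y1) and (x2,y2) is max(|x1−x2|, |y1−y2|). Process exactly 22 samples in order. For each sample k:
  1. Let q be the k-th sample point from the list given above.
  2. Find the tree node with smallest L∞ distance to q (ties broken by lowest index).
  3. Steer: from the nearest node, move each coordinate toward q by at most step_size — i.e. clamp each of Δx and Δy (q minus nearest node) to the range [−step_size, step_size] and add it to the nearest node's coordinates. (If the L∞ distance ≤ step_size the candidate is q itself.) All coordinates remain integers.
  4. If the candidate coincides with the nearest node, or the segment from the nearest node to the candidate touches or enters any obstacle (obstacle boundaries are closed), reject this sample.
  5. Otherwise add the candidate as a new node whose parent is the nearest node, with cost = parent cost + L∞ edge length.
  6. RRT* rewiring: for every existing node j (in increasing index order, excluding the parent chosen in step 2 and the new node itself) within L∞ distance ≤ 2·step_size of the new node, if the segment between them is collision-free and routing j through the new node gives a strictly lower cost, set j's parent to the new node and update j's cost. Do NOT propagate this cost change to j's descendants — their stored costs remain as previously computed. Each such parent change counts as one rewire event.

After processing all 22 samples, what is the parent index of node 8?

Parent of node 8: 7

1. q=(6,20) nearest=0 d=18 new=(5,7) → blocked by [0,6]×[5,11], reject
2. q=(22,34) nearest=0 d=32 new=(5,7) → blocked by [0,6]×[5,11], reject
3. q=(9,31) nearest=0 d=29 new=(5,7) → blocked by [0,6]×[5,11], reject
4. q=(1,4) nearest=0 d=2 new=(1,4) → add node 1 parent=0 cost=2
5. q=(5,5) nearest=1 d=4 new=(5,5) → blocked by [0,6]×[5,11], reject
6. q=(26,28) nearest=1 d=25 new=(6,9) → blocked by [0,6]×[5,11], reject
7. q=(3,1) nearest=0 d=3 new=(3,1) → add node 2 parent=0 cost=3
8. q=(21,25) nearest=1 d=21 new=(6,9) → blocked by [0,6]×[5,11], reject
9. q=(3,17) nearest=1 d=13 new=(3,9) → blocked by [0,6]×[5,11], reject
10. q=(15,16) nearest=1 d=14 new=(6,9) → blocked by [0,6]×[5,11], reject
11. q=(29,27) nearest=2 d=26 new=(8,6) → add node 3 parent=2 cost=8
12. q=(24,16) nearest=3 d=16 new=(13,11) → add node 4 parent=3 cost=13
13. q=(13,25) nearest=4 d=14 new=(13,16) → add node 5 parent=4 cost=18
14. q=(2,7) nearest=1 d=3 new=(2,7) → blocked by [0,6]×[5,11], reject
15. q=(22,35) nearest=5 d=19 new=(18,21) → add node 6 parent=5 cost=23
16. q=(5,9) nearest=3 d=3 new=(5,9) → blocked by [0,6]×[5,11], reject
17. q=(1,26) nearest=5 d=12 new=(8,21) → add node 7 parent=5 cost=23
18. q=(9,19) nearest=7 d=2 new=(9,19) → add node 8 parent=7 cost=25
19. q=(7,18) nearest=8 d=2 new=(7,18) → add node 9 parent=8 cost=27
20. q=(8,15) nearest=9 d=3 new=(8,15) → add node 10 parent=9 cost=30
21. q=(5,28) nearest=7 d=7 new=(5,26) → add node 11 parent=7 cost=28
22. q=(7,14) nearest=10 d=1 new=(7,14) → add node 12 parent=10 cost=31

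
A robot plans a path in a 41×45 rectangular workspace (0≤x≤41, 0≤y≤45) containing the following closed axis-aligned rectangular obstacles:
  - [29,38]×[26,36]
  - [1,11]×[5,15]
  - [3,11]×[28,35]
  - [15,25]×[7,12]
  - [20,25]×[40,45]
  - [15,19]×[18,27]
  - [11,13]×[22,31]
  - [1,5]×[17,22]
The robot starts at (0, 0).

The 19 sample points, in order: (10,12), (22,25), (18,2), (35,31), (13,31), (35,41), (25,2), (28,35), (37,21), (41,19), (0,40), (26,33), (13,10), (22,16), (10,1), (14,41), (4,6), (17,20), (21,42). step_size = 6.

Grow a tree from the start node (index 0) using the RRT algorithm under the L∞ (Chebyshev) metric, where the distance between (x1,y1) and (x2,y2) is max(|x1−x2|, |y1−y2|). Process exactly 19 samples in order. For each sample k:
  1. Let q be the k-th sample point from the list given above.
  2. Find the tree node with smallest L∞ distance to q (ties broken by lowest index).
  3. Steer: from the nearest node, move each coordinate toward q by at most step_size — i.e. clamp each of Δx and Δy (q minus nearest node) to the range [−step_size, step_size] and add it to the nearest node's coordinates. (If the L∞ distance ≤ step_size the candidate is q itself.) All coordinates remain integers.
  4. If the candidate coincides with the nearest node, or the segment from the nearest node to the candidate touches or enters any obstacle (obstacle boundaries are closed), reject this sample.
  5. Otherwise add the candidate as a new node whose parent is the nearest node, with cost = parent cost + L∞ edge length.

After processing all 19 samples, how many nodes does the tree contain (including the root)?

1. q=(10,12) nearest=0 d=12 new=(6,6) → blocked by [1,11]×[5,15], reject
2. q=(22,25) nearest=0 d=25 new=(6,6) → blocked by [1,11]×[5,15], reject
3. q=(18,2) nearest=0 d=18 new=(6,2) → add node 1 parent=0 cost=6
4. q=(35,31) nearest=1 d=29 new=(12,8) → blocked by [1,11]×[5,15], reject
5. q=(13,31) nearest=1 d=29 new=(12,8) → blocked by [1,11]×[5,15], reject
6. q=(35,41) nearest=1 d=39 new=(12,8) → blocked by [1,11]×[5,15], reject
7. q=(25,2) nearest=1 d=19 new=(12,2) → add node 2 parent=1 cost=12
8. q=(28,35) nearest=1 d=33 new=(12,8) → blocked by [1,11]×[5,15], reject
9. q=(37,21) nearest=2 d=25 new=(18,8) → blocked by [15,25]×[7,12], reject
10. q=(41,19) nearest=2 d=29 new=(18,8) → blocked by [15,25]×[7,12], reject
11. q=(0,40) nearest=1 d=38 new=(0,8) → blocked by [1,11]×[5,15], reject
12. q=(26,33) nearest=1 d=31 new=(12,8) → blocked by [1,11]×[5,15], reject
13. q=(13,10) nearest=1 d=8 new=(12,8) → blocked by [1,11]×[5,15], reject
14. q=(22,16) nearest=2 d=14 new=(18,8) → blocked by [15,25]×[7,12], reject
15. q=(10,1) nearest=2 d=2 new=(10,1) → add node 3 parent=2 cost=14
16. q=(14,41) nearest=1 d=39 new=(12,8) → blocked by [1,11]×[5,15], reject
17. q=(4,6) nearest=1 d=4 new=(4,6) → blocked by [1,11]×[5,15], reject
18. q=(17,20) nearest=1 d=18 new=(12,8) → blocked by [1,11]×[5,15], reject
19. q=(21,42) nearest=1 d=40 new=(12,8) → blocked by [1,11]×[5,15], reject

Node count: 4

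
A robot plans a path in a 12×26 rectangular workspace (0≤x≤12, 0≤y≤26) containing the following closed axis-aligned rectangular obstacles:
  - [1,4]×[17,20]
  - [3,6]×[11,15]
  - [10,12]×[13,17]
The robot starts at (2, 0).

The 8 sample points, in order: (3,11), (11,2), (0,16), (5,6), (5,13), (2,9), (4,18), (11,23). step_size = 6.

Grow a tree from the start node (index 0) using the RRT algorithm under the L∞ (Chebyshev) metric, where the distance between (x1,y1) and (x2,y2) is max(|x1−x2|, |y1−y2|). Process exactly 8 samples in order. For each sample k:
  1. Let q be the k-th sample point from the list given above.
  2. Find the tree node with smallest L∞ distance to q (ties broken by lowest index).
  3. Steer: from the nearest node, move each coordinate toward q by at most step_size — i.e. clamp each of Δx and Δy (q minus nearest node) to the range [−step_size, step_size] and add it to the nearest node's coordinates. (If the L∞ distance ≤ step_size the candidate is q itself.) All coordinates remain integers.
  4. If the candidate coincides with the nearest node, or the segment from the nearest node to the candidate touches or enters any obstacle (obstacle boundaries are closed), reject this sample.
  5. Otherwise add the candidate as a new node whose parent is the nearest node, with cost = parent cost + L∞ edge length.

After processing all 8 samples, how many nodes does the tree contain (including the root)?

Node count: 6

1. q=(3,11) nearest=0 d=11 new=(3,6) → add node 1 parent=0 cost=6
2. q=(11,2) nearest=1 d=8 new=(9,2) → add node 2 parent=1 cost=12
3. q=(0,16) nearest=1 d=10 new=(0,12) → add node 3 parent=1 cost=12
4. q=(5,6) nearest=1 d=2 new=(5,6) → add node 4 parent=1 cost=8
5. q=(5,13) nearest=3 d=5 new=(5,13) → blocked by [3,6]×[11,15], reject
6. q=(2,9) nearest=1 d=3 new=(2,9) → add node 5 parent=1 cost=9
7. q=(4,18) nearest=3 d=6 new=(4,18) → blocked by [1,4]×[17,20], reject
8. q=(11,23) nearest=3 d=11 new=(6,18) → blocked by [3,6]×[11,15], reject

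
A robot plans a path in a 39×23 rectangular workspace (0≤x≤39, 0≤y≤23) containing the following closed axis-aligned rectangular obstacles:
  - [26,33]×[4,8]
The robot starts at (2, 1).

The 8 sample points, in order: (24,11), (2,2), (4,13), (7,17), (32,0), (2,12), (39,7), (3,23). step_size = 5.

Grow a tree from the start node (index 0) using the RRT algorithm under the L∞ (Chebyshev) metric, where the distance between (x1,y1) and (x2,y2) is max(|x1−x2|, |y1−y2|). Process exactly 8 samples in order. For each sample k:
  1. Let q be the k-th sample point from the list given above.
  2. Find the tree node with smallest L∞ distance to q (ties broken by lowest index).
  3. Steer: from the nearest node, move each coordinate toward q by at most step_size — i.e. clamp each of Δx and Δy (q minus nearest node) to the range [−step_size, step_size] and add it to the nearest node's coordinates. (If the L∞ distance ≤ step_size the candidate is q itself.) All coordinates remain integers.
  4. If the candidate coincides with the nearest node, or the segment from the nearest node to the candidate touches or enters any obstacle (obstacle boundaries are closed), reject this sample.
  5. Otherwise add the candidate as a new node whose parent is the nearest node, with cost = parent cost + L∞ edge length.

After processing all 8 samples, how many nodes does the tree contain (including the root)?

Node count: 9

1. q=(24,11) nearest=0 d=22 new=(7,6) → add node 1 parent=0 cost=5
2. q=(2,2) nearest=0 d=1 new=(2,2) → add node 2 parent=0 cost=1
3. q=(4,13) nearest=1 d=7 new=(4,11) → add node 3 parent=1 cost=10
4. q=(7,17) nearest=3 d=6 new=(7,16) → add node 4 parent=3 cost=15
5. q=(32,0) nearest=1 d=25 new=(12,1) → add node 5 parent=1 cost=10
6. q=(2,12) nearest=3 d=2 new=(2,12) → add node 6 parent=3 cost=12
7. q=(39,7) nearest=5 d=27 new=(17,6) → add node 7 parent=5 cost=15
8. q=(3,23) nearest=4 d=7 new=(3,21) → add node 8 parent=4 cost=20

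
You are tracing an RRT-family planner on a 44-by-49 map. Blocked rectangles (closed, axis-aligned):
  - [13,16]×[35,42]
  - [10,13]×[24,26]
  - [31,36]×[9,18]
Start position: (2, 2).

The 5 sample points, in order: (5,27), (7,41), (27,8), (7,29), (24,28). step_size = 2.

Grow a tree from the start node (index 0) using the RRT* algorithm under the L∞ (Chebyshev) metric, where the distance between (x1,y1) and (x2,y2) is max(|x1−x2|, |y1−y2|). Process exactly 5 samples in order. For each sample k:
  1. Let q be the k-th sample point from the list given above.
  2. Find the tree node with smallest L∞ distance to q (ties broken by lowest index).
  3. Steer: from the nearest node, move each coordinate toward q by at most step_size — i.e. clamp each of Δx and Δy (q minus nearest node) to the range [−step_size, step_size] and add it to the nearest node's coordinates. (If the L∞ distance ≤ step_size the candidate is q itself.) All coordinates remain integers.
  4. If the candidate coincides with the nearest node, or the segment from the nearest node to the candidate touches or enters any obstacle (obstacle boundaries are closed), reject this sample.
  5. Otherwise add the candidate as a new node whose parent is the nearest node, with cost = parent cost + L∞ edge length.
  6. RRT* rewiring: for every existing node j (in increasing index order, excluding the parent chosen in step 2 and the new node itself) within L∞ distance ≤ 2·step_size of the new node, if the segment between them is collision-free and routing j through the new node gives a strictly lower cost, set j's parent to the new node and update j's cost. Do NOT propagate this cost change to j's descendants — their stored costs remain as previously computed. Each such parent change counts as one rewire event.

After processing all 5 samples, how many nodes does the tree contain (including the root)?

1. q=(5,27) nearest=0 d=25 new=(4,4) → add node 1 parent=0 cost=2
2. q=(7,41) nearest=1 d=37 new=(6,6) → add node 2 parent=1 cost=4
3. q=(27,8) nearest=2 d=21 new=(8,8) → add node 3 parent=2 cost=6
4. q=(7,29) nearest=3 d=21 new=(7,10) → add node 4 parent=3 cost=8
5. q=(24,28) nearest=4 d=18 new=(9,12) → add node 5 parent=4 cost=10

Node count: 6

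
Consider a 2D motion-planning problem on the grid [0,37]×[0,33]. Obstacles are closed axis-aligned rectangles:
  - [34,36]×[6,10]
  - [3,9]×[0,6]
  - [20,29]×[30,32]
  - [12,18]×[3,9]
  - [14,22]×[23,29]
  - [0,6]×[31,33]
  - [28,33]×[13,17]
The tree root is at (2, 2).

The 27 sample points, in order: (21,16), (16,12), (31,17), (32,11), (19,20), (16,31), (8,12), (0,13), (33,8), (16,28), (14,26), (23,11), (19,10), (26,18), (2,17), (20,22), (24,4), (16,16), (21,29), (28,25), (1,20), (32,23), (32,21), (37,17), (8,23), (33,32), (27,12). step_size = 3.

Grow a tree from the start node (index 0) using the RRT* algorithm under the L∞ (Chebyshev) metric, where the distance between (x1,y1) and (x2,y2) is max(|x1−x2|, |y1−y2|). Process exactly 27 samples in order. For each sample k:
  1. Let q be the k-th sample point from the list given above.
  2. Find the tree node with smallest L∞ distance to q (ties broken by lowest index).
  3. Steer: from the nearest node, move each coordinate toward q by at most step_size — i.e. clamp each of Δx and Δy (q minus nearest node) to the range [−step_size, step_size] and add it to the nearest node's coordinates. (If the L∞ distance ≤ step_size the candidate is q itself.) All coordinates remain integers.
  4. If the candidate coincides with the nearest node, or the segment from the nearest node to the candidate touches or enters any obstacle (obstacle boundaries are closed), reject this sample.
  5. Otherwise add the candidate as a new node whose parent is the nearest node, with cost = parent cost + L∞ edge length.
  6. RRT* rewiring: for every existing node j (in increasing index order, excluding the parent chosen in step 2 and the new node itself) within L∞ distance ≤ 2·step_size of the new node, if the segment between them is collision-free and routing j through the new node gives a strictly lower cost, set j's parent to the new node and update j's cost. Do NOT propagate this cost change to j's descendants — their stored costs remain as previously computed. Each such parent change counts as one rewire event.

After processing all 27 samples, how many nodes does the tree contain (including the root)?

1. q=(21,16) nearest=0 d=19 new=(5,5) → blocked by [3,9]×[0,6], reject
2. q=(16,12) nearest=0 d=14 new=(5,5) → blocked by [3,9]×[0,6], reject
3. q=(31,17) nearest=0 d=29 new=(5,5) → blocked by [3,9]×[0,6], reject
4. q=(32,11) nearest=0 d=30 new=(5,5) → blocked by [3,9]×[0,6], reject
5. q=(19,20) nearest=0 d=18 new=(5,5) → blocked by [3,9]×[0,6], reject
6. q=(16,31) nearest=0 d=29 new=(5,5) → blocked by [3,9]×[0,6], reject
7. q=(8,12) nearest=0 d=10 new=(5,5) → blocked by [3,9]×[0,6], reject
8. q=(0,13) nearest=0 d=11 new=(0,5) → add node 1 parent=0 cost=3
9. q=(33,8) nearest=0 d=31 new=(5,5) → blocked by [3,9]×[0,6], reject
10. q=(16,28) nearest=1 d=23 new=(3,8) → add node 2 parent=1 cost=6
11. q=(14,26) nearest=2 d=18 new=(6,11) → add node 3 parent=2 cost=9
12. q=(23,11) nearest=3 d=17 new=(9,11) → add node 4 parent=3 cost=12
13. q=(19,10) nearest=4 d=10 new=(12,10) → add node 5 parent=4 cost=15
14. q=(26,18) nearest=5 d=14 new=(15,13) → add node 6 parent=5 cost=18
15. q=(2,17) nearest=3 d=6 new=(3,14) → add node 7 parent=3 cost=12
16. q=(20,22) nearest=6 d=9 new=(18,16) → add node 8 parent=6 cost=21
17. q=(24,4) nearest=6 d=9 new=(18,10) → add node 9 parent=6 cost=21
18. q=(16,16) nearest=8 d=2 new=(16,16) → add node 10 parent=8 cost=23
19. q=(21,29) nearest=8 d=13 new=(21,19) → add node 11 parent=8 cost=24
20. q=(28,25) nearest=11 d=7 new=(24,22) → add node 12 parent=11 cost=27
21. q=(1,20) nearest=7 d=6 new=(1,17) → add node 13 parent=7 cost=15
22. q=(32,23) nearest=12 d=8 new=(27,23) → add node 14 parent=12 cost=30
23. q=(32,21) nearest=14 d=5 new=(30,21) → add node 15 parent=14 cost=33
24. q=(37,17) nearest=15 d=7 new=(33,18) → add node 16 parent=15 cost=36
25. q=(8,23) nearest=13 d=7 new=(4,20) → add node 17 parent=13 cost=18
26. q=(33,32) nearest=14 d=9 new=(30,26) → add node 18 parent=14 cost=33
27. q=(27,12) nearest=16 d=6 new=(30,15) → blocked by [28,33]×[13,17], reject

Node count: 19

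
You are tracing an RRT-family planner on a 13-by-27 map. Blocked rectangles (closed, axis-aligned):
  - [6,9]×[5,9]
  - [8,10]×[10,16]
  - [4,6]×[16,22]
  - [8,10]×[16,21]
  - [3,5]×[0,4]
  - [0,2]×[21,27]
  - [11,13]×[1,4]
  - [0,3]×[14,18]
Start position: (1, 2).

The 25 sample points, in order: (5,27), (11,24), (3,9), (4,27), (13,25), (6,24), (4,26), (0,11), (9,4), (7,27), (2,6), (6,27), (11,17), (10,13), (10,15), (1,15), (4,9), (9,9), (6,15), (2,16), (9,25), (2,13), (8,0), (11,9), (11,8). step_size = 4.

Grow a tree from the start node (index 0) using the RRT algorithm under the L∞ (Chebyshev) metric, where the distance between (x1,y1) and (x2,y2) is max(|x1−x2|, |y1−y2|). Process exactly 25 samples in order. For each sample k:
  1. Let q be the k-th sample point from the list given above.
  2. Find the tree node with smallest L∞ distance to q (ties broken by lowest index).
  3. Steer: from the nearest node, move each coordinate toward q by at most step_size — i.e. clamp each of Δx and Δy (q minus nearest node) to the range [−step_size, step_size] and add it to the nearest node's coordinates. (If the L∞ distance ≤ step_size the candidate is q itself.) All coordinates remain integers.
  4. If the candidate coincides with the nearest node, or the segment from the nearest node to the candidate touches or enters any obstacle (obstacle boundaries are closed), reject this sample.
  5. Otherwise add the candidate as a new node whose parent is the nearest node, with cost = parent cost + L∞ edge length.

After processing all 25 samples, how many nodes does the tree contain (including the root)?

Node count: 12

1. q=(5,27) nearest=0 d=25 new=(5,6) → blocked by [3,5]×[0,4], reject
2. q=(11,24) nearest=0 d=22 new=(5,6) → blocked by [3,5]×[0,4], reject
3. q=(3,9) nearest=0 d=7 new=(3,6) → add node 1 parent=0 cost=4
4. q=(4,27) nearest=1 d=21 new=(4,10) → add node 2 parent=1 cost=8
5. q=(13,25) nearest=2 d=15 new=(8,14) → blocked by [8,10]×[10,16], reject
6. q=(6,24) nearest=2 d=14 new=(6,14) → add node 3 parent=2 cost=12
7. q=(4,26) nearest=3 d=12 new=(4,18) → blocked by [4,6]×[16,22], reject
8. q=(0,11) nearest=2 d=4 new=(0,11) → add node 4 parent=2 cost=12
9. q=(9,4) nearest=1 d=6 new=(7,4) → add node 5 parent=1 cost=8
10. q=(7,27) nearest=3 d=13 new=(7,18) → add node 6 parent=3 cost=16
11. q=(2,6) nearest=1 d=1 new=(2,6) → add node 7 parent=1 cost=5
12. q=(6,27) nearest=6 d=9 new=(6,22) → blocked by [4,6]×[16,22], reject
13. q=(11,17) nearest=6 d=4 new=(11,17) → blocked by [8,10]×[16,21], reject
14. q=(10,13) nearest=3 d=4 new=(10,13) → blocked by [8,10]×[10,16], reject
15. q=(10,15) nearest=6 d=3 new=(10,15) → blocked by [8,10]×[10,16], reject
16. q=(1,15) nearest=4 d=4 new=(1,15) → blocked by [0,3]×[14,18], reject
17. q=(4,9) nearest=2 d=1 new=(4,9) → add node 8 parent=2 cost=9
18. q=(9,9) nearest=2 d=5 new=(8,9) → blocked by [6,9]×[5,9], reject
19. q=(6,15) nearest=3 d=1 new=(6,15) → add node 9 parent=3 cost=13
20. q=(2,16) nearest=3 d=4 new=(2,16) → blocked by [0,3]×[14,18], reject
21. q=(9,25) nearest=6 d=7 new=(9,22) → blocked by [8,10]×[16,21], reject
22. q=(2,13) nearest=4 d=2 new=(2,13) → add node 10 parent=4 cost=14
23. q=(8,0) nearest=5 d=4 new=(8,0) → add node 11 parent=5 cost=12
24. q=(11,9) nearest=3 d=5 new=(10,10) → blocked by [8,10]×[10,16], reject
25. q=(11,8) nearest=5 d=4 new=(11,8) → blocked by [6,9]×[5,9], reject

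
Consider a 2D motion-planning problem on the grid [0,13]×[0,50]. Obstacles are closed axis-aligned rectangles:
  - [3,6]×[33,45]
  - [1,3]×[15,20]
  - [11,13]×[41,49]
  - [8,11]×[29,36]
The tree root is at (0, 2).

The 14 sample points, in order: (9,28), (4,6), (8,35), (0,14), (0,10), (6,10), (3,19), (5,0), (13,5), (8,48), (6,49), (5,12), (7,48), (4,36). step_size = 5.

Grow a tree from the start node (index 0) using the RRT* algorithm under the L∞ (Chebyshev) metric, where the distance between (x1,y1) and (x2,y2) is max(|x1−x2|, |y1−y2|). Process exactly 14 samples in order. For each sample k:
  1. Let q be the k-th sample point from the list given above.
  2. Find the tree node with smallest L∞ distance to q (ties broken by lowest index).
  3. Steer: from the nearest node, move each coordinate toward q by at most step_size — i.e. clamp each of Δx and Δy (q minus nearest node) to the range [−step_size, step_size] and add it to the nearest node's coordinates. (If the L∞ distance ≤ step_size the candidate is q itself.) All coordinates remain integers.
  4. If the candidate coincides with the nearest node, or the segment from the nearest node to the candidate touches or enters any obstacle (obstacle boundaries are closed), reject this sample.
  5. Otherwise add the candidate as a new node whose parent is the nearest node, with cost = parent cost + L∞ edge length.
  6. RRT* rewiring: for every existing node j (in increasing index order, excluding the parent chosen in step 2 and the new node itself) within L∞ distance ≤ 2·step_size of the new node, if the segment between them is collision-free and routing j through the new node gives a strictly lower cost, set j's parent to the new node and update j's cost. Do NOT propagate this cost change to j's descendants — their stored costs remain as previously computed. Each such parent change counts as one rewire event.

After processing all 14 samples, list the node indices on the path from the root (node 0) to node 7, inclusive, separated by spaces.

1. q=(9,28) nearest=0 d=26 new=(5,7) → add node 1 parent=0 cost=5
2. q=(4,6) nearest=1 d=1 new=(4,6) → add node 2 parent=1 cost=6
3. q=(8,35) nearest=1 d=28 new=(8,12) → add node 3 parent=1 cost=10
4. q=(0,14) nearest=1 d=7 new=(0,12) → add node 4 parent=1 cost=10
5. q=(0,10) nearest=4 d=2 new=(0,10) → add node 5 parent=4 cost=12
6. q=(6,10) nearest=3 d=2 new=(6,10) → add node 6 parent=3 cost=12
7. q=(3,19) nearest=3 d=7 new=(3,17) → blocked by [1,3]×[15,20], reject
8. q=(5,0) nearest=0 d=5 new=(5,0) → add node 7 parent=0 cost=5
9. q=(13,5) nearest=3 d=7 new=(13,7) → add node 8 parent=3 cost=15
10. q=(8,48) nearest=3 d=36 new=(8,17) → add node 9 parent=3 cost=15
11. q=(6,49) nearest=9 d=32 new=(6,22) → add node 10 parent=9 cost=20
12. q=(5,12) nearest=6 d=2 new=(5,12) → add node 11 parent=6 cost=14
13. q=(7,48) nearest=10 d=26 new=(7,27) → add node 12 parent=10 cost=25
14. q=(4,36) nearest=12 d=9 new=(4,32) → add node 13 parent=12 cost=30

Path: 0 7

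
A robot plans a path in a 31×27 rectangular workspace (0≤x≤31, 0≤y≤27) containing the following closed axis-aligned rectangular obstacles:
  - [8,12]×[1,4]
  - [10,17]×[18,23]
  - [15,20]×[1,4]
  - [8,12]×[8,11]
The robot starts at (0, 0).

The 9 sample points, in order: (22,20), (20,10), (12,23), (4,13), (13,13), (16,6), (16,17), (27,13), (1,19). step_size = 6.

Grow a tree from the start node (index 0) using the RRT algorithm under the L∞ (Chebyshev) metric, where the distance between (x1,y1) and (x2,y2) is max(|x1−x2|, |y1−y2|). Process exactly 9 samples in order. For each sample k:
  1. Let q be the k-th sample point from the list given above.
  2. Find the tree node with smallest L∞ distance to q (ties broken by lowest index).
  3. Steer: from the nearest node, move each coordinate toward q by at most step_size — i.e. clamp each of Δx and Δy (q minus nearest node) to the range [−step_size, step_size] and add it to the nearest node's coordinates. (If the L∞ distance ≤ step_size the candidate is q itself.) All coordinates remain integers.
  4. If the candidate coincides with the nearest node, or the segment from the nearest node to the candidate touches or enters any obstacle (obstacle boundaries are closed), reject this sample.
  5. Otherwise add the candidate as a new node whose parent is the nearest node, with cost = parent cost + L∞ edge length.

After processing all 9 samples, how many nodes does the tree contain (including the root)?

1. q=(22,20) nearest=0 d=22 new=(6,6) → add node 1 parent=0 cost=6
2. q=(20,10) nearest=1 d=14 new=(12,10) → blocked by [8,12]×[8,11], reject
3. q=(12,23) nearest=1 d=17 new=(12,12) → blocked by [8,12]×[8,11], reject
4. q=(4,13) nearest=1 d=7 new=(4,12) → add node 2 parent=1 cost=12
5. q=(13,13) nearest=1 d=7 new=(12,12) → blocked by [8,12]×[8,11], reject
6. q=(16,6) nearest=1 d=10 new=(12,6) → add node 3 parent=1 cost=12
7. q=(16,17) nearest=1 d=11 new=(12,12) → blocked by [8,12]×[8,11], reject
8. q=(27,13) nearest=3 d=15 new=(18,12) → add node 4 parent=3 cost=18
9. q=(1,19) nearest=2 d=7 new=(1,18) → add node 5 parent=2 cost=18

Node count: 6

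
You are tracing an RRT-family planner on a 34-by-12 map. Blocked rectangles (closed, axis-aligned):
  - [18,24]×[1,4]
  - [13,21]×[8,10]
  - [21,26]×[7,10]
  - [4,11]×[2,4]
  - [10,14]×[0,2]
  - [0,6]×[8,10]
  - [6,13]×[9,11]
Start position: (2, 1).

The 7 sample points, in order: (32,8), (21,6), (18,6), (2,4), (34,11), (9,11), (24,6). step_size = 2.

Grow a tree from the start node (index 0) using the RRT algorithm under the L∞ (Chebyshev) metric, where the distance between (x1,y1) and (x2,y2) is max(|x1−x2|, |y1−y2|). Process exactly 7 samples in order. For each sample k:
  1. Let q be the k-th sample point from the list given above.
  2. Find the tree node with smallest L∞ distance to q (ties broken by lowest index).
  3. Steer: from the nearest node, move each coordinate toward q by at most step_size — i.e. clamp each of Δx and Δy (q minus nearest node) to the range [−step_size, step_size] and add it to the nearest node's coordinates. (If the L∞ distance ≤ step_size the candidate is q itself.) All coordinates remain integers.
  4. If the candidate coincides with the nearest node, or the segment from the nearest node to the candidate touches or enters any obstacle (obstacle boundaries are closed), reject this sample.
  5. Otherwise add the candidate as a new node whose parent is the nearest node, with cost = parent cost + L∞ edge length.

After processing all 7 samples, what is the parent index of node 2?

Parent of node 2: 1

1. q=(32,8) nearest=0 d=30 new=(4,3) → blocked by [4,11]×[2,4], reject
2. q=(21,6) nearest=0 d=19 new=(4,3) → blocked by [4,11]×[2,4], reject
3. q=(18,6) nearest=0 d=16 new=(4,3) → blocked by [4,11]×[2,4], reject
4. q=(2,4) nearest=0 d=3 new=(2,3) → add node 1 parent=0 cost=2
5. q=(34,11) nearest=0 d=32 new=(4,3) → blocked by [4,11]×[2,4], reject
6. q=(9,11) nearest=1 d=8 new=(4,5) → add node 2 parent=1 cost=4
7. q=(24,6) nearest=2 d=20 new=(6,6) → add node 3 parent=2 cost=6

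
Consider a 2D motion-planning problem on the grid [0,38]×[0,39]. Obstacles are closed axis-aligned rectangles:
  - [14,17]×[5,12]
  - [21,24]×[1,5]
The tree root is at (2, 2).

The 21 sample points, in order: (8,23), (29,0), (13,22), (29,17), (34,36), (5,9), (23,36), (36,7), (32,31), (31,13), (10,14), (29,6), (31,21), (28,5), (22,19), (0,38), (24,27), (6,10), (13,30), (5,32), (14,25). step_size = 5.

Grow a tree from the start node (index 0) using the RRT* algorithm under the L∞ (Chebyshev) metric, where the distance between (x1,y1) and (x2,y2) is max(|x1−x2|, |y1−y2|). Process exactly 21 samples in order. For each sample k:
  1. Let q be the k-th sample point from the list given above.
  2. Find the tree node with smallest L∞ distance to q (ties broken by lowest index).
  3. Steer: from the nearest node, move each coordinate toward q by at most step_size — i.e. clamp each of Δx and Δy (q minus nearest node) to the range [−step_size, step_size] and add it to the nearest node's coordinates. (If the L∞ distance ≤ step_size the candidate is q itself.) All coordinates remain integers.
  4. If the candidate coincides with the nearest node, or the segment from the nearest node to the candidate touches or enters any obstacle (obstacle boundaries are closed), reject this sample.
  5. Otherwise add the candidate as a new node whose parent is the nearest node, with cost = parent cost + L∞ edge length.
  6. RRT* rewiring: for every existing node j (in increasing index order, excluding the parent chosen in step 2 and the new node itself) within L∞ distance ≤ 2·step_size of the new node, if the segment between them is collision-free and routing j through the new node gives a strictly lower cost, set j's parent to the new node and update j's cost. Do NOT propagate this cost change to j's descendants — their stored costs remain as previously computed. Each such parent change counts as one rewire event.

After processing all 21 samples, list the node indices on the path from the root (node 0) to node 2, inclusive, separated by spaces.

Path: 0 1 2

1. q=(8,23) nearest=0 d=21 new=(7,7) → add node 1 parent=0 cost=5
2. q=(29,0) nearest=1 d=22 new=(12,2) → add node 2 parent=1 cost=10
3. q=(13,22) nearest=1 d=15 new=(12,12) → add node 3 parent=1 cost=10
4. q=(29,17) nearest=2 d=17 new=(17,7) → blocked by [14,17]×[5,12], reject
5. q=(34,36) nearest=3 d=24 new=(17,17) → add node 4 parent=3 cost=15
6. q=(5,9) nearest=1 d=2 new=(5,9) → add node 5 parent=1 cost=7
7. q=(23,36) nearest=4 d=19 new=(22,22) → add node 6 parent=4 cost=20
8. q=(36,7) nearest=6 d=15 new=(27,17) → add node 7 parent=6 cost=25
9. q=(32,31) nearest=6 d=10 new=(27,27) → add node 8 parent=6 cost=25
10. q=(31,13) nearest=7 d=4 new=(31,13) → add node 9 parent=7 cost=29
11. q=(10,14) nearest=3 d=2 new=(10,14) → add node 10 parent=3 cost=12
12. q=(29,6) nearest=9 d=7 new=(29,8) → add node 11 parent=9 cost=34
13. q=(31,21) nearest=7 d=4 new=(31,21) → add node 12 parent=7 cost=29
14. q=(28,5) nearest=11 d=3 new=(28,5) → add node 13 parent=11 cost=37
15. q=(22,19) nearest=6 d=3 new=(22,19) → add node 14 parent=6 cost=23
16. q=(0,38) nearest=4 d=21 new=(12,22) → add node 15 parent=4 cost=20
17. q=(24,27) nearest=8 d=3 new=(24,27) → add node 16 parent=8 cost=28
18. q=(6,10) nearest=5 d=1 new=(6,10) → add node 17 parent=5 cost=8
19. q=(13,30) nearest=15 d=8 new=(13,27) → add node 18 parent=15 cost=25
20. q=(5,32) nearest=18 d=8 new=(8,32) → add node 19 parent=18 cost=30
21. q=(14,25) nearest=18 d=2 new=(14,25) → add node 20 parent=18 cost=27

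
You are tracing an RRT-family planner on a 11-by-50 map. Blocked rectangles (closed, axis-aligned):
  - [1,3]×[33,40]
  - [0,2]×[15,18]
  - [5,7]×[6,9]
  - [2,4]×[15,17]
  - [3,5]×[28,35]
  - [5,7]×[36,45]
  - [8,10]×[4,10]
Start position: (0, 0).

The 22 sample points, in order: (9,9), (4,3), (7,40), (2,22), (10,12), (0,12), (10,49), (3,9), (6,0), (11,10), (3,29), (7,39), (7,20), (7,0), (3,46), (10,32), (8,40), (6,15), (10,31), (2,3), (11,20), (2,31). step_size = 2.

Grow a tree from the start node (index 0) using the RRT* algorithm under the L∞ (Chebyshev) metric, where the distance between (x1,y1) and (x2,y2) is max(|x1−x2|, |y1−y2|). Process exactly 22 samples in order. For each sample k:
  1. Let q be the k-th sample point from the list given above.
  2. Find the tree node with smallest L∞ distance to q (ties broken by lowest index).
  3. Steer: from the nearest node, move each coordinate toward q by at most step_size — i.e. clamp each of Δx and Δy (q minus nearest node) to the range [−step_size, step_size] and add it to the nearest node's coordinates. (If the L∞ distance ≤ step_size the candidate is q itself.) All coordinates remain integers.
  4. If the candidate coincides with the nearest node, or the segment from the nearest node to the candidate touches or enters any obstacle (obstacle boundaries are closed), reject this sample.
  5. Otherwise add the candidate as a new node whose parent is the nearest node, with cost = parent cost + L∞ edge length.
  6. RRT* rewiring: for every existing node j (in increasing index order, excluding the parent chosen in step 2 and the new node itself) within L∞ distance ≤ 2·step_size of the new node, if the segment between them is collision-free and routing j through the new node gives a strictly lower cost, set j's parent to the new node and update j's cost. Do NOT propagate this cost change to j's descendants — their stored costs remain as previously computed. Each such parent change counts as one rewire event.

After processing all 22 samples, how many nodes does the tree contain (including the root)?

Node count: 7

1. q=(9,9) nearest=0 d=9 new=(2,2) → add node 1 parent=0 cost=2
2. q=(4,3) nearest=1 d=2 new=(4,3) → add node 2 parent=1 cost=4
3. q=(7,40) nearest=2 d=37 new=(6,5) → add node 3 parent=2 cost=6
4. q=(2,22) nearest=3 d=17 new=(4,7) → blocked by [5,7]×[6,9], reject
5. q=(10,12) nearest=3 d=7 new=(8,7) → blocked by [5,7]×[6,9], reject
6. q=(0,12) nearest=3 d=7 new=(4,7) → blocked by [5,7]×[6,9], reject
7. q=(10,49) nearest=3 d=44 new=(8,7) → blocked by [5,7]×[6,9], reject
8. q=(3,9) nearest=3 d=4 new=(4,7) → blocked by [5,7]×[6,9], reject
9. q=(6,0) nearest=2 d=3 new=(6,1) → add node 4 parent=2 cost=6
10. q=(11,10) nearest=3 d=5 new=(8,7) → blocked by [5,7]×[6,9], reject
11. q=(3,29) nearest=3 d=24 new=(4,7) → blocked by [5,7]×[6,9], reject
12. q=(7,39) nearest=3 d=34 new=(7,7) → blocked by [5,7]×[6,9], reject
13. q=(7,20) nearest=3 d=15 new=(7,7) → blocked by [5,7]×[6,9], reject
14. q=(7,0) nearest=4 d=1 new=(7,0) → add node 5 parent=4 cost=7
15. q=(3,46) nearest=3 d=41 new=(4,7) → blocked by [5,7]×[6,9], reject
16. q=(10,32) nearest=3 d=27 new=(8,7) → blocked by [5,7]×[6,9], reject
17. q=(8,40) nearest=3 d=35 new=(8,7) → blocked by [5,7]×[6,9], reject
18. q=(6,15) nearest=3 d=10 new=(6,7) → blocked by [5,7]×[6,9], reject
19. q=(10,31) nearest=3 d=26 new=(8,7) → blocked by [5,7]×[6,9], reject
20. q=(2,3) nearest=1 d=1 new=(2,3) → add node 6 parent=1 cost=3
21. q=(11,20) nearest=3 d=15 new=(8,7) → blocked by [5,7]×[6,9], reject
22. q=(2,31) nearest=3 d=26 new=(4,7) → blocked by [5,7]×[6,9], reject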